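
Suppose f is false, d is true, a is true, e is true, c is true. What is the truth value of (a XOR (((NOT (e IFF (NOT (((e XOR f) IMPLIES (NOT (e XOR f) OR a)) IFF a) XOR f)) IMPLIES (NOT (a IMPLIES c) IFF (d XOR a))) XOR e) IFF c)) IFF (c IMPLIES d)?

e XOR f = true XOR false = true
e XOR f = true XOR false = true
NOT (e XOR f) = NOT true = false
NOT (e XOR f) OR a = false OR true = true
(e XOR f) IMPLIES (NOT (e XOR f) OR a) = true IMPLIES true = true
((e XOR f) IMPLIES (NOT (e XOR f) OR a)) IFF a = true IFF true = true
NOT (((e XOR f) IMPLIES (NOT (e XOR f) OR a)) IFF a) = NOT true = false
NOT (((e XOR f) IMPLIES (NOT (e XOR f) OR a)) IFF a) XOR f = false XOR false = false
e IFF (NOT (((e XOR f) IMPLIES (NOT (e XOR f) OR a)) IFF a) XOR f) = true IFF false = false
NOT (e IFF (NOT (((e XOR f) IMPLIES (NOT (e XOR f) OR a)) IFF a) XOR f)) = NOT false = true
a IMPLIES c = true IMPLIES true = true
NOT (a IMPLIES c) = NOT true = false
d XOR a = true XOR true = false
NOT (a IMPLIES c) IFF (d XOR a) = false IFF false = true
NOT (e IFF (NOT (((e XOR f) IMPLIES (NOT (e XOR f) OR a)) IFF a) XOR f)) IMPLIES (NOT (a IMPLIES c) IFF (d XOR a)) = true IMPLIES true = true
(NOT (e IFF (NOT (((e XOR f) IMPLIES (NOT (e XOR f) OR a)) IFF a) XOR f)) IMPLIES (NOT (a IMPLIES c) IFF (d XOR a))) XOR e = true XOR true = false
((NOT (e IFF (NOT (((e XOR f) IMPLIES (NOT (e XOR f) OR a)) IFF a) XOR f)) IMPLIES (NOT (a IMPLIES c) IFF (d XOR a))) XOR e) IFF c = false IFF true = false
a XOR (((NOT (e IFF (NOT (((e XOR f) IMPLIES (NOT (e XOR f) OR a)) IFF a) XOR f)) IMPLIES (NOT (a IMPLIES c) IFF (d XOR a))) XOR e) IFF c) = true XOR false = true
c IMPLIES d = true IMPLIES true = true
(a XOR (((NOT (e IFF (NOT (((e XOR f) IMPLIES (NOT (e XOR f) OR a)) IFF a) XOR f)) IMPLIES (NOT (a IMPLIES c) IFF (d XOR a))) XOR e) IFF c)) IFF (c IMPLIES d) = true IFF true = true

true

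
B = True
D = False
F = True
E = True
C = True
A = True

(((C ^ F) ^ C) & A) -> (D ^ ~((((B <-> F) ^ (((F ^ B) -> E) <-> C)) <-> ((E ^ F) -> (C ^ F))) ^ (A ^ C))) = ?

True

Substituting B=True, D=False, F=True, E=True, C=True, A=True:
C ^ F = True ^ True = False
(C ^ F) ^ C = False ^ True = True
((C ^ F) ^ C) & A = True & True = True
B <-> F = True <-> True = True
F ^ B = True ^ True = False
(F ^ B) -> E = False -> True = True
((F ^ B) -> E) <-> C = True <-> True = True
(B <-> F) ^ (((F ^ B) -> E) <-> C) = True ^ True = False
E ^ F = True ^ True = False
C ^ F = True ^ True = False
(E ^ F) -> (C ^ F) = False -> False = True
((B <-> F) ^ (((F ^ B) -> E) <-> C)) <-> ((E ^ F) -> (C ^ F)) = False <-> True = False
A ^ C = True ^ True = False
(((B <-> F) ^ (((F ^ B) -> E) <-> C)) <-> ((E ^ F) -> (C ^ F))) ^ (A ^ C) = False ^ False = False
~((((B <-> F) ^ (((F ^ B) -> E) <-> C)) <-> ((E ^ F) -> (C ^ F))) ^ (A ^ C)) = ~False = True
D ^ ~((((B <-> F) ^ (((F ^ B) -> E) <-> C)) <-> ((E ^ F) -> (C ^ F))) ^ (A ^ C)) = False ^ True = True
(((C ^ F) ^ C) & A) -> (D ^ ~((((B <-> F) ^ (((F ^ B) -> E) <-> C)) <-> ((E ^ F) -> (C ^ F))) ^ (A ^ C))) = True -> True = True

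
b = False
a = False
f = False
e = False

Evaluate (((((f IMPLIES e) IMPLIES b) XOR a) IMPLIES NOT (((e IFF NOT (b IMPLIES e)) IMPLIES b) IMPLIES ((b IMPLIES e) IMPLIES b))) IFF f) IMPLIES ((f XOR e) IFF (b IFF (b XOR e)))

True

f IMPLIES e = False IMPLIES False = True
(f IMPLIES e) IMPLIES b = True IMPLIES False = False
((f IMPLIES e) IMPLIES b) XOR a = False XOR False = False
b IMPLIES e = False IMPLIES False = True
NOT (b IMPLIES e) = NOT True = False
e IFF NOT (b IMPLIES e) = False IFF False = True
(e IFF NOT (b IMPLIES e)) IMPLIES b = True IMPLIES False = False
b IMPLIES e = False IMPLIES False = True
(b IMPLIES e) IMPLIES b = True IMPLIES False = False
((e IFF NOT (b IMPLIES e)) IMPLIES b) IMPLIES ((b IMPLIES e) IMPLIES b) = False IMPLIES False = True
NOT (((e IFF NOT (b IMPLIES e)) IMPLIES b) IMPLIES ((b IMPLIES e) IMPLIES b)) = NOT True = False
(((f IMPLIES e) IMPLIES b) XOR a) IMPLIES NOT (((e IFF NOT (b IMPLIES e)) IMPLIES b) IMPLIES ((b IMPLIES e) IMPLIES b)) = False IMPLIES False = True
((((f IMPLIES e) IMPLIES b) XOR a) IMPLIES NOT (((e IFF NOT (b IMPLIES e)) IMPLIES b) IMPLIES ((b IMPLIES e) IMPLIES b))) IFF f = True IFF False = False
f XOR e = False XOR False = False
b XOR e = False XOR False = False
b IFF (b XOR e) = False IFF False = True
(f XOR e) IFF (b IFF (b XOR e)) = False IFF True = False
(((((f IMPLIES e) IMPLIES b) XOR a) IMPLIES NOT (((e IFF NOT (b IMPLIES e)) IMPLIES b) IMPLIES ((b IMPLIES e) IMPLIES b))) IFF f) IMPLIES ((f XOR e) IFF (b IFF (b XOR e))) = False IMPLIES False = True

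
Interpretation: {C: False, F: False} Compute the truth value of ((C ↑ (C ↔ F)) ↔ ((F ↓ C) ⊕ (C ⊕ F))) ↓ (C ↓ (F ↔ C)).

False

Substituting C=False, F=False:
C ↔ F = False ↔ False = True
C ↑ (C ↔ F) = False ↑ True = True
F ↓ C = False ↓ False = True
C ⊕ F = False ⊕ False = False
(F ↓ C) ⊕ (C ⊕ F) = True ⊕ False = True
(C ↑ (C ↔ F)) ↔ ((F ↓ C) ⊕ (C ⊕ F)) = True ↔ True = True
F ↔ C = False ↔ False = True
C ↓ (F ↔ C) = False ↓ True = False
((C ↑ (C ↔ F)) ↔ ((F ↓ C) ⊕ (C ⊕ F))) ↓ (C ↓ (F ↔ C)) = True ↓ False = False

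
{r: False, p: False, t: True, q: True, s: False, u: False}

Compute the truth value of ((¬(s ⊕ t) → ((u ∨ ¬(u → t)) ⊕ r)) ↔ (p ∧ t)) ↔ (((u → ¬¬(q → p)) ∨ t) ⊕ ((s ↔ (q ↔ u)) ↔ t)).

True

s ⊕ t = False ⊕ True = True
¬(s ⊕ t) = ¬True = False
u → t = False → True = True
¬(u → t) = ¬True = False
u ∨ ¬(u → t) = False ∨ False = False
(u ∨ ¬(u → t)) ⊕ r = False ⊕ False = False
¬(s ⊕ t) → ((u ∨ ¬(u → t)) ⊕ r) = False → False = True
p ∧ t = False ∧ True = False
(¬(s ⊕ t) → ((u ∨ ¬(u → t)) ⊕ r)) ↔ (p ∧ t) = True ↔ False = False
q → p = True → False = False
¬(q → p) = ¬False = True
¬¬(q → p) = ¬True = False
u → ¬¬(q → p) = False → False = True
(u → ¬¬(q → p)) ∨ t = True ∨ True = True
q ↔ u = True ↔ False = False
s ↔ (q ↔ u) = False ↔ False = True
(s ↔ (q ↔ u)) ↔ t = True ↔ True = True
((u → ¬¬(q → p)) ∨ t) ⊕ ((s ↔ (q ↔ u)) ↔ t) = True ⊕ True = False
((¬(s ⊕ t) → ((u ∨ ¬(u → t)) ⊕ r)) ↔ (p ∧ t)) ↔ (((u → ¬¬(q → p)) ∨ t) ⊕ ((s ↔ (q ↔ u)) ↔ t)) = False ↔ False = True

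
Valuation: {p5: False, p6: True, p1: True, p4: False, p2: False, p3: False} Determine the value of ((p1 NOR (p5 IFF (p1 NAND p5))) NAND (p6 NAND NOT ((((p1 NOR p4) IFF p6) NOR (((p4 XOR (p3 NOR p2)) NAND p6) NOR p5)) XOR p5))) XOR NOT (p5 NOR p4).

p1 NAND p5 = True NAND False = True
p5 IFF (p1 NAND p5) = False IFF True = False
p1 NOR (p5 IFF (p1 NAND p5)) = True NOR False = False
p1 NOR p4 = True NOR False = False
(p1 NOR p4) IFF p6 = False IFF True = False
p3 NOR p2 = False NOR False = True
p4 XOR (p3 NOR p2) = False XOR True = True
(p4 XOR (p3 NOR p2)) NAND p6 = True NAND True = False
((p4 XOR (p3 NOR p2)) NAND p6) NOR p5 = False NOR False = True
((p1 NOR p4) IFF p6) NOR (((p4 XOR (p3 NOR p2)) NAND p6) NOR p5) = False NOR True = False
(((p1 NOR p4) IFF p6) NOR (((p4 XOR (p3 NOR p2)) NAND p6) NOR p5)) XOR p5 = False XOR False = False
NOT ((((p1 NOR p4) IFF p6) NOR (((p4 XOR (p3 NOR p2)) NAND p6) NOR p5)) XOR p5) = NOT False = True
p6 NAND NOT ((((p1 NOR p4) IFF p6) NOR (((p4 XOR (p3 NOR p2)) NAND p6) NOR p5)) XOR p5) = True NAND True = False
(p1 NOR (p5 IFF (p1 NAND p5))) NAND (p6 NAND NOT ((((p1 NOR p4) IFF p6) NOR (((p4 XOR (p3 NOR p2)) NAND p6) NOR p5)) XOR p5)) = False NAND False = True
p5 NOR p4 = False NOR False = True
NOT (p5 NOR p4) = NOT True = False
((p1 NOR (p5 IFF (p1 NAND p5))) NAND (p6 NAND NOT ((((p1 NOR p4) IFF p6) NOR (((p4 XOR (p3 NOR p2)) NAND p6) NOR p5)) XOR p5))) XOR NOT (p5 NOR p4) = True XOR False = True

True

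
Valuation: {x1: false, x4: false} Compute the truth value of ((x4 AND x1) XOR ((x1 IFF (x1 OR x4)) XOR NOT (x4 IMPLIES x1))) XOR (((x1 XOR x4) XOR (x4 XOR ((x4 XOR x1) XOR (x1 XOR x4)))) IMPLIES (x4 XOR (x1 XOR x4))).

false

Substituting x1=false, x4=false:
x4 AND x1 = false AND false = false
x1 OR x4 = false OR false = false
x1 IFF (x1 OR x4) = false IFF false = true
x4 IMPLIES x1 = false IMPLIES false = true
NOT (x4 IMPLIES x1) = NOT true = false
(x1 IFF (x1 OR x4)) XOR NOT (x4 IMPLIES x1) = true XOR false = true
(x4 AND x1) XOR ((x1 IFF (x1 OR x4)) XOR NOT (x4 IMPLIES x1)) = false XOR true = true
x1 XOR x4 = false XOR false = false
x4 XOR x1 = false XOR false = false
x1 XOR x4 = false XOR false = false
(x4 XOR x1) XOR (x1 XOR x4) = false XOR false = false
x4 XOR ((x4 XOR x1) XOR (x1 XOR x4)) = false XOR false = false
(x1 XOR x4) XOR (x4 XOR ((x4 XOR x1) XOR (x1 XOR x4))) = false XOR false = false
x1 XOR x4 = false XOR false = false
x4 XOR (x1 XOR x4) = false XOR false = false
((x1 XOR x4) XOR (x4 XOR ((x4 XOR x1) XOR (x1 XOR x4)))) IMPLIES (x4 XOR (x1 XOR x4)) = false IMPLIES false = true
((x4 AND x1) XOR ((x1 IFF (x1 OR x4)) XOR NOT (x4 IMPLIES x1))) XOR (((x1 XOR x4) XOR (x4 XOR ((x4 XOR x1) XOR (x1 XOR x4)))) IMPLIES (x4 XOR (x1 XOR x4))) = true XOR true = false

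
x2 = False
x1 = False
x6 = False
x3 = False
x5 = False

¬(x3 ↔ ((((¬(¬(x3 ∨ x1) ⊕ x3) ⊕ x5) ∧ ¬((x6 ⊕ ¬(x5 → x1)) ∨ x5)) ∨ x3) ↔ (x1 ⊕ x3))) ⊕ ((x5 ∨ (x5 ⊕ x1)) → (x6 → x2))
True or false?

Substituting x2=False, x1=False, x6=False, x3=False, x5=False:
x3 ∨ x1 = False ∨ False = False
¬(x3 ∨ x1) = ¬False = True
¬(x3 ∨ x1) ⊕ x3 = True ⊕ False = True
¬(¬(x3 ∨ x1) ⊕ x3) = ¬True = False
¬(¬(x3 ∨ x1) ⊕ x3) ⊕ x5 = False ⊕ False = False
x5 → x1 = False → False = True
¬(x5 → x1) = ¬True = False
x6 ⊕ ¬(x5 → x1) = False ⊕ False = False
(x6 ⊕ ¬(x5 → x1)) ∨ x5 = False ∨ False = False
¬((x6 ⊕ ¬(x5 → x1)) ∨ x5) = ¬False = True
(¬(¬(x3 ∨ x1) ⊕ x3) ⊕ x5) ∧ ¬((x6 ⊕ ¬(x5 → x1)) ∨ x5) = False ∧ True = False
((¬(¬(x3 ∨ x1) ⊕ x3) ⊕ x5) ∧ ¬((x6 ⊕ ¬(x5 → x1)) ∨ x5)) ∨ x3 = False ∨ False = False
x1 ⊕ x3 = False ⊕ False = False
(((¬(¬(x3 ∨ x1) ⊕ x3) ⊕ x5) ∧ ¬((x6 ⊕ ¬(x5 → x1)) ∨ x5)) ∨ x3) ↔ (x1 ⊕ x3) = False ↔ False = True
x3 ↔ ((((¬(¬(x3 ∨ x1) ⊕ x3) ⊕ x5) ∧ ¬((x6 ⊕ ¬(x5 → x1)) ∨ x5)) ∨ x3) ↔ (x1 ⊕ x3)) = False ↔ True = False
¬(x3 ↔ ((((¬(¬(x3 ∨ x1) ⊕ x3) ⊕ x5) ∧ ¬((x6 ⊕ ¬(x5 → x1)) ∨ x5)) ∨ x3) ↔ (x1 ⊕ x3))) = ¬False = True
x5 ⊕ x1 = False ⊕ False = False
x5 ∨ (x5 ⊕ x1) = False ∨ False = False
x6 → x2 = False → False = True
(x5 ∨ (x5 ⊕ x1)) → (x6 → x2) = False → True = True
¬(x3 ↔ ((((¬(¬(x3 ∨ x1) ⊕ x3) ⊕ x5) ∧ ¬((x6 ⊕ ¬(x5 → x1)) ∨ x5)) ∨ x3) ↔ (x1 ⊕ x3))) ⊕ ((x5 ∨ (x5 ⊕ x1)) → (x6 → x2)) = True ⊕ True = False

False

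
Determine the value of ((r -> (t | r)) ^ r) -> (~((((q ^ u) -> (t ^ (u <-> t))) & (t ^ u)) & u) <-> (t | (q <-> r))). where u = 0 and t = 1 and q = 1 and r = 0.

t | r = 1 | 0 = 1
r -> (t | r) = 0 -> 1 = 1
(r -> (t | r)) ^ r = 1 ^ 0 = 1
q ^ u = 1 ^ 0 = 1
u <-> t = 0 <-> 1 = 0
t ^ (u <-> t) = 1 ^ 0 = 1
(q ^ u) -> (t ^ (u <-> t)) = 1 -> 1 = 1
t ^ u = 1 ^ 0 = 1
((q ^ u) -> (t ^ (u <-> t))) & (t ^ u) = 1 & 1 = 1
(((q ^ u) -> (t ^ (u <-> t))) & (t ^ u)) & u = 1 & 0 = 0
~((((q ^ u) -> (t ^ (u <-> t))) & (t ^ u)) & u) = ~0 = 1
q <-> r = 1 <-> 0 = 0
t | (q <-> r) = 1 | 0 = 1
~((((q ^ u) -> (t ^ (u <-> t))) & (t ^ u)) & u) <-> (t | (q <-> r)) = 1 <-> 1 = 1
((r -> (t | r)) ^ r) -> (~((((q ^ u) -> (t ^ (u <-> t))) & (t ^ u)) & u) <-> (t | (q <-> r))) = 1 -> 1 = 1

1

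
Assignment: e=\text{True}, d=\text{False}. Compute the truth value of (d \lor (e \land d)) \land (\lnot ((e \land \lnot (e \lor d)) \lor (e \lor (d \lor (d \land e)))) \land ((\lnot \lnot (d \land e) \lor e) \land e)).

Substituting e=\text{True}, d=\text{False}:
e \land d = \text{True} \land \text{False} = \text{False}
d \lor (e \land d) = \text{False} \lor \text{False} = \text{False}
e \lor d = \text{True} \lor \text{False} = \text{True}
\lnot (e \lor d) = \lnot \text{True} = \text{False}
e \land \lnot (e \lor d) = \text{True} \land \text{False} = \text{False}
d \land e = \text{False} \land \text{True} = \text{False}
d \lor (d \land e) = \text{False} \lor \text{False} = \text{False}
e \lor (d \lor (d \land e)) = \text{True} \lor \text{False} = \text{True}
(e \land \lnot (e \lor d)) \lor (e \lor (d \lor (d \land e))) = \text{False} \lor \text{True} = \text{True}
\lnot ((e \land \lnot (e \lor d)) \lor (e \lor (d \lor (d \land e)))) = \lnot \text{True} = \text{False}
d \land e = \text{False} \land \text{True} = \text{False}
\lnot (d \land e) = \lnot \text{False} = \text{True}
\lnot \lnot (d \land e) = \lnot \text{True} = \text{False}
\lnot \lnot (d \land e) \lor e = \text{False} \lor \text{True} = \text{True}
(\lnot \lnot (d \land e) \lor e) \land e = \text{True} \land \text{True} = \text{True}
\lnot ((e \land \lnot (e \lor d)) \lor (e \lor (d \lor (d \land e)))) \land ((\lnot \lnot (d \land e) \lor e) \land e) = \text{False} \land \text{True} = \text{False}
(d \lor (e \land d)) \land (\lnot ((e \land \lnot (e \lor d)) \lor (e \lor (d \lor (d \land e)))) \land ((\lnot \lnot (d \land e) \lor e) \land e)) = \text{False} \land \text{False} = \text{False}

\text{False}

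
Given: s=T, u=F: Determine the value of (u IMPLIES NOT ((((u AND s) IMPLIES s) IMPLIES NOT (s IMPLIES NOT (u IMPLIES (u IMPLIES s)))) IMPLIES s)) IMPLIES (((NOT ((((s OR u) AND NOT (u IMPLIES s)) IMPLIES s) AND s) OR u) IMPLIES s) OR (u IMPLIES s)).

T

u AND s = F AND T = F
(u AND s) IMPLIES s = F IMPLIES T = T
u IMPLIES s = F IMPLIES T = T
u IMPLIES (u IMPLIES s) = F IMPLIES T = T
NOT (u IMPLIES (u IMPLIES s)) = NOT T = F
s IMPLIES NOT (u IMPLIES (u IMPLIES s)) = T IMPLIES F = F
NOT (s IMPLIES NOT (u IMPLIES (u IMPLIES s))) = NOT F = T
((u AND s) IMPLIES s) IMPLIES NOT (s IMPLIES NOT (u IMPLIES (u IMPLIES s))) = T IMPLIES T = T
(((u AND s) IMPLIES s) IMPLIES NOT (s IMPLIES NOT (u IMPLIES (u IMPLIES s)))) IMPLIES s = T IMPLIES T = T
NOT ((((u AND s) IMPLIES s) IMPLIES NOT (s IMPLIES NOT (u IMPLIES (u IMPLIES s)))) IMPLIES s) = NOT T = F
u IMPLIES NOT ((((u AND s) IMPLIES s) IMPLIES NOT (s IMPLIES NOT (u IMPLIES (u IMPLIES s)))) IMPLIES s) = F IMPLIES F = T
s OR u = T OR F = T
u IMPLIES s = F IMPLIES T = T
NOT (u IMPLIES s) = NOT T = F
(s OR u) AND NOT (u IMPLIES s) = T AND F = F
((s OR u) AND NOT (u IMPLIES s)) IMPLIES s = F IMPLIES T = T
(((s OR u) AND NOT (u IMPLIES s)) IMPLIES s) AND s = T AND T = T
NOT ((((s OR u) AND NOT (u IMPLIES s)) IMPLIES s) AND s) = NOT T = F
NOT ((((s OR u) AND NOT (u IMPLIES s)) IMPLIES s) AND s) OR u = F OR F = F
(NOT ((((s OR u) AND NOT (u IMPLIES s)) IMPLIES s) AND s) OR u) IMPLIES s = F IMPLIES T = T
u IMPLIES s = F IMPLIES T = T
((NOT ((((s OR u) AND NOT (u IMPLIES s)) IMPLIES s) AND s) OR u) IMPLIES s) OR (u IMPLIES s) = T OR T = T
(u IMPLIES NOT ((((u AND s) IMPLIES s) IMPLIES NOT (s IMPLIES NOT (u IMPLIES (u IMPLIES s)))) IMPLIES s)) IMPLIES (((NOT ((((s OR u) AND NOT (u IMPLIES s)) IMPLIES s) AND s) OR u) IMPLIES s) OR (u IMPLIES s)) = T IMPLIES T = T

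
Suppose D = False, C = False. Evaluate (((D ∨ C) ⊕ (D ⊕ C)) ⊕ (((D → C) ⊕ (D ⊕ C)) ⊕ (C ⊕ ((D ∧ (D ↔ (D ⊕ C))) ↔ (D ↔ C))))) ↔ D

False

D ∨ C = False ∨ False = False
D ⊕ C = False ⊕ False = False
(D ∨ C) ⊕ (D ⊕ C) = False ⊕ False = False
D → C = False → False = True
D ⊕ C = False ⊕ False = False
(D → C) ⊕ (D ⊕ C) = True ⊕ False = True
D ⊕ C = False ⊕ False = False
D ↔ (D ⊕ C) = False ↔ False = True
D ∧ (D ↔ (D ⊕ C)) = False ∧ True = False
D ↔ C = False ↔ False = True
(D ∧ (D ↔ (D ⊕ C))) ↔ (D ↔ C) = False ↔ True = False
C ⊕ ((D ∧ (D ↔ (D ⊕ C))) ↔ (D ↔ C)) = False ⊕ False = False
((D → C) ⊕ (D ⊕ C)) ⊕ (C ⊕ ((D ∧ (D ↔ (D ⊕ C))) ↔ (D ↔ C))) = True ⊕ False = True
((D ∨ C) ⊕ (D ⊕ C)) ⊕ (((D → C) ⊕ (D ⊕ C)) ⊕ (C ⊕ ((D ∧ (D ↔ (D ⊕ C))) ↔ (D ↔ C)))) = False ⊕ True = True
(((D ∨ C) ⊕ (D ⊕ C)) ⊕ (((D → C) ⊕ (D ⊕ C)) ⊕ (C ⊕ ((D ∧ (D ↔ (D ⊕ C))) ↔ (D ↔ C))))) ↔ D = True ↔ False = False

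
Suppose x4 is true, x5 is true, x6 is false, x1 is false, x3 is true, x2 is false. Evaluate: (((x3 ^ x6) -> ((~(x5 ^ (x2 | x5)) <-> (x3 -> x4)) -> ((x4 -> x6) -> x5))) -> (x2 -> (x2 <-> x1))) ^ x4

x3 ^ x6 = True ^ False = True
x2 | x5 = False | True = True
x5 ^ (x2 | x5) = True ^ True = False
~(x5 ^ (x2 | x5)) = ~False = True
x3 -> x4 = True -> True = True
~(x5 ^ (x2 | x5)) <-> (x3 -> x4) = True <-> True = True
x4 -> x6 = True -> False = False
(x4 -> x6) -> x5 = False -> True = True
(~(x5 ^ (x2 | x5)) <-> (x3 -> x4)) -> ((x4 -> x6) -> x5) = True -> True = True
(x3 ^ x6) -> ((~(x5 ^ (x2 | x5)) <-> (x3 -> x4)) -> ((x4 -> x6) -> x5)) = True -> True = True
x2 <-> x1 = False <-> False = True
x2 -> (x2 <-> x1) = False -> True = True
((x3 ^ x6) -> ((~(x5 ^ (x2 | x5)) <-> (x3 -> x4)) -> ((x4 -> x6) -> x5))) -> (x2 -> (x2 <-> x1)) = True -> True = True
(((x3 ^ x6) -> ((~(x5 ^ (x2 | x5)) <-> (x3 -> x4)) -> ((x4 -> x6) -> x5))) -> (x2 -> (x2 <-> x1))) ^ x4 = True ^ True = False

False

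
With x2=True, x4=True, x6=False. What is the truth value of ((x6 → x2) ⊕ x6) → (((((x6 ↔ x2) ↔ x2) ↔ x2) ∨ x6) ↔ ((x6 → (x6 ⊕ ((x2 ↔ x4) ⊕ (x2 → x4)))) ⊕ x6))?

False

x6 → x2 = False → True = True
(x6 → x2) ⊕ x6 = True ⊕ False = True
x6 ↔ x2 = False ↔ True = False
(x6 ↔ x2) ↔ x2 = False ↔ True = False
((x6 ↔ x2) ↔ x2) ↔ x2 = False ↔ True = False
(((x6 ↔ x2) ↔ x2) ↔ x2) ∨ x6 = False ∨ False = False
x2 ↔ x4 = True ↔ True = True
x2 → x4 = True → True = True
(x2 ↔ x4) ⊕ (x2 → x4) = True ⊕ True = False
x6 ⊕ ((x2 ↔ x4) ⊕ (x2 → x4)) = False ⊕ False = False
x6 → (x6 ⊕ ((x2 ↔ x4) ⊕ (x2 → x4))) = False → False = True
(x6 → (x6 ⊕ ((x2 ↔ x4) ⊕ (x2 → x4)))) ⊕ x6 = True ⊕ False = True
((((x6 ↔ x2) ↔ x2) ↔ x2) ∨ x6) ↔ ((x6 → (x6 ⊕ ((x2 ↔ x4) ⊕ (x2 → x4)))) ⊕ x6) = False ↔ True = False
((x6 → x2) ⊕ x6) → (((((x6 ↔ x2) ↔ x2) ↔ x2) ∨ x6) ↔ ((x6 → (x6 ⊕ ((x2 ↔ x4) ⊕ (x2 → x4)))) ⊕ x6)) = True → False = False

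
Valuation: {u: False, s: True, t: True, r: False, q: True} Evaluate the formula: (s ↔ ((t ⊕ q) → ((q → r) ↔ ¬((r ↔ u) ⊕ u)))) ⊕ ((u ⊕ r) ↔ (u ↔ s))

t ⊕ q = True ⊕ True = False
q → r = True → False = False
r ↔ u = False ↔ False = True
(r ↔ u) ⊕ u = True ⊕ False = True
¬((r ↔ u) ⊕ u) = ¬True = False
(q → r) ↔ ¬((r ↔ u) ⊕ u) = False ↔ False = True
(t ⊕ q) → ((q → r) ↔ ¬((r ↔ u) ⊕ u)) = False → True = True
s ↔ ((t ⊕ q) → ((q → r) ↔ ¬((r ↔ u) ⊕ u))) = True ↔ True = True
u ⊕ r = False ⊕ False = False
u ↔ s = False ↔ True = False
(u ⊕ r) ↔ (u ↔ s) = False ↔ False = True
(s ↔ ((t ⊕ q) → ((q → r) ↔ ¬((r ↔ u) ⊕ u)))) ⊕ ((u ⊕ r) ↔ (u ↔ s)) = True ⊕ True = False

False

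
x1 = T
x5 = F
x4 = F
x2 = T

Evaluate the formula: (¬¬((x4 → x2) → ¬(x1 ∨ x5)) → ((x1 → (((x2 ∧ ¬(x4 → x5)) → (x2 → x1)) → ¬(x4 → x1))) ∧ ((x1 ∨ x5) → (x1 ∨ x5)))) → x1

T

x4 → x2 = F → T = T
x1 ∨ x5 = T ∨ F = T
¬(x1 ∨ x5) = ¬T = F
(x4 → x2) → ¬(x1 ∨ x5) = T → F = F
¬((x4 → x2) → ¬(x1 ∨ x5)) = ¬F = T
¬¬((x4 → x2) → ¬(x1 ∨ x5)) = ¬T = F
x4 → x5 = F → F = T
¬(x4 → x5) = ¬T = F
x2 ∧ ¬(x4 → x5) = T ∧ F = F
x2 → x1 = T → T = T
(x2 ∧ ¬(x4 → x5)) → (x2 → x1) = F → T = T
x4 → x1 = F → T = T
¬(x4 → x1) = ¬T = F
((x2 ∧ ¬(x4 → x5)) → (x2 → x1)) → ¬(x4 → x1) = T → F = F
x1 → (((x2 ∧ ¬(x4 → x5)) → (x2 → x1)) → ¬(x4 → x1)) = T → F = F
x1 ∨ x5 = T ∨ F = T
x1 ∨ x5 = T ∨ F = T
(x1 ∨ x5) → (x1 ∨ x5) = T → T = T
(x1 → (((x2 ∧ ¬(x4 → x5)) → (x2 → x1)) → ¬(x4 → x1))) ∧ ((x1 ∨ x5) → (x1 ∨ x5)) = F ∧ T = F
¬¬((x4 → x2) → ¬(x1 ∨ x5)) → ((x1 → (((x2 ∧ ¬(x4 → x5)) → (x2 → x1)) → ¬(x4 → x1))) ∧ ((x1 ∨ x5) → (x1 ∨ x5))) = F → F = T
(¬¬((x4 → x2) → ¬(x1 ∨ x5)) → ((x1 → (((x2 ∧ ¬(x4 → x5)) → (x2 → x1)) → ¬(x4 → x1))) ∧ ((x1 ∨ x5) → (x1 ∨ x5)))) → x1 = T → T = T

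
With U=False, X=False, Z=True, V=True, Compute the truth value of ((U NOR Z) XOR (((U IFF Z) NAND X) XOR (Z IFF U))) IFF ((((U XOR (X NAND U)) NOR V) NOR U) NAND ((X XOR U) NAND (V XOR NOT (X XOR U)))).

False

Substituting U=False, X=False, Z=True, V=True:
U NOR Z = False NOR True = False
U IFF Z = False IFF True = False
(U IFF Z) NAND X = False NAND False = True
Z IFF U = True IFF False = False
((U IFF Z) NAND X) XOR (Z IFF U) = True XOR False = True
(U NOR Z) XOR (((U IFF Z) NAND X) XOR (Z IFF U)) = False XOR True = True
X NAND U = False NAND False = True
U XOR (X NAND U) = False XOR True = True
(U XOR (X NAND U)) NOR V = True NOR True = False
((U XOR (X NAND U)) NOR V) NOR U = False NOR False = True
X XOR U = False XOR False = False
X XOR U = False XOR False = False
NOT (X XOR U) = NOT False = True
V XOR NOT (X XOR U) = True XOR True = False
(X XOR U) NAND (V XOR NOT (X XOR U)) = False NAND False = True
(((U XOR (X NAND U)) NOR V) NOR U) NAND ((X XOR U) NAND (V XOR NOT (X XOR U))) = True NAND True = False
((U NOR Z) XOR (((U IFF Z) NAND X) XOR (Z IFF U))) IFF ((((U XOR (X NAND U)) NOR V) NOR U) NAND ((X XOR U) NAND (V XOR NOT (X XOR U)))) = True IFF False = False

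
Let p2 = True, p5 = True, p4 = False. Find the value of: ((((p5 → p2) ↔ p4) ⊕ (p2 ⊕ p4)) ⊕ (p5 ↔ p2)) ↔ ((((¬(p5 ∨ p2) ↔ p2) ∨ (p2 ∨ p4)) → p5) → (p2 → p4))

True

Substituting p2=True, p5=True, p4=False:
p5 → p2 = True → True = True
(p5 → p2) ↔ p4 = True ↔ False = False
p2 ⊕ p4 = True ⊕ False = True
((p5 → p2) ↔ p4) ⊕ (p2 ⊕ p4) = False ⊕ True = True
p5 ↔ p2 = True ↔ True = True
(((p5 → p2) ↔ p4) ⊕ (p2 ⊕ p4)) ⊕ (p5 ↔ p2) = True ⊕ True = False
p5 ∨ p2 = True ∨ True = True
¬(p5 ∨ p2) = ¬True = False
¬(p5 ∨ p2) ↔ p2 = False ↔ True = False
p2 ∨ p4 = True ∨ False = True
(¬(p5 ∨ p2) ↔ p2) ∨ (p2 ∨ p4) = False ∨ True = True
((¬(p5 ∨ p2) ↔ p2) ∨ (p2 ∨ p4)) → p5 = True → True = True
p2 → p4 = True → False = False
(((¬(p5 ∨ p2) ↔ p2) ∨ (p2 ∨ p4)) → p5) → (p2 → p4) = True → False = False
((((p5 → p2) ↔ p4) ⊕ (p2 ⊕ p4)) ⊕ (p5 ↔ p2)) ↔ ((((¬(p5 ∨ p2) ↔ p2) ∨ (p2 ∨ p4)) → p5) → (p2 → p4)) = False ↔ False = True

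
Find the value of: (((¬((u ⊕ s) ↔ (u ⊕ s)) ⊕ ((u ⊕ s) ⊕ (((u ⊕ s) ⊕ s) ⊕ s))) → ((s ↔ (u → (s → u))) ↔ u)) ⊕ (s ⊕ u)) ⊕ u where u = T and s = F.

T

u ⊕ s = T ⊕ F = T
u ⊕ s = T ⊕ F = T
(u ⊕ s) ↔ (u ⊕ s) = T ↔ T = T
¬((u ⊕ s) ↔ (u ⊕ s)) = ¬T = F
u ⊕ s = T ⊕ F = T
u ⊕ s = T ⊕ F = T
(u ⊕ s) ⊕ s = T ⊕ F = T
((u ⊕ s) ⊕ s) ⊕ s = T ⊕ F = T
(u ⊕ s) ⊕ (((u ⊕ s) ⊕ s) ⊕ s) = T ⊕ T = F
¬((u ⊕ s) ↔ (u ⊕ s)) ⊕ ((u ⊕ s) ⊕ (((u ⊕ s) ⊕ s) ⊕ s)) = F ⊕ F = F
s → u = F → T = T
u → (s → u) = T → T = T
s ↔ (u → (s → u)) = F ↔ T = F
(s ↔ (u → (s → u))) ↔ u = F ↔ T = F
(¬((u ⊕ s) ↔ (u ⊕ s)) ⊕ ((u ⊕ s) ⊕ (((u ⊕ s) ⊕ s) ⊕ s))) → ((s ↔ (u → (s → u))) ↔ u) = F → F = T
s ⊕ u = F ⊕ T = T
((¬((u ⊕ s) ↔ (u ⊕ s)) ⊕ ((u ⊕ s) ⊕ (((u ⊕ s) ⊕ s) ⊕ s))) → ((s ↔ (u → (s → u))) ↔ u)) ⊕ (s ⊕ u) = T ⊕ T = F
(((¬((u ⊕ s) ↔ (u ⊕ s)) ⊕ ((u ⊕ s) ⊕ (((u ⊕ s) ⊕ s) ⊕ s))) → ((s ↔ (u → (s → u))) ↔ u)) ⊕ (s ⊕ u)) ⊕ u = F ⊕ T = T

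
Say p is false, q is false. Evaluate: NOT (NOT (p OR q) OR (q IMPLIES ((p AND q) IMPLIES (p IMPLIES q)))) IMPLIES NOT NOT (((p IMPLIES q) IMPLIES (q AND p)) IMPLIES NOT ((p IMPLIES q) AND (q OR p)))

p OR q = false OR false = false
NOT (p OR q) = NOT false = true
p AND q = false AND false = false
p IMPLIES q = false IMPLIES false = true
(p AND q) IMPLIES (p IMPLIES q) = false IMPLIES true = true
q IMPLIES ((p AND q) IMPLIES (p IMPLIES q)) = false IMPLIES true = true
NOT (p OR q) OR (q IMPLIES ((p AND q) IMPLIES (p IMPLIES q))) = true OR true = true
NOT (NOT (p OR q) OR (q IMPLIES ((p AND q) IMPLIES (p IMPLIES q)))) = NOT true = false
p IMPLIES q = false IMPLIES false = true
q AND p = false AND false = false
(p IMPLIES q) IMPLIES (q AND p) = true IMPLIES false = false
p IMPLIES q = false IMPLIES false = true
q OR p = false OR false = false
(p IMPLIES q) AND (q OR p) = true AND false = false
NOT ((p IMPLIES q) AND (q OR p)) = NOT false = true
((p IMPLIES q) IMPLIES (q AND p)) IMPLIES NOT ((p IMPLIES q) AND (q OR p)) = false IMPLIES true = true
NOT (((p IMPLIES q) IMPLIES (q AND p)) IMPLIES NOT ((p IMPLIES q) AND (q OR p))) = NOT true = false
NOT NOT (((p IMPLIES q) IMPLIES (q AND p)) IMPLIES NOT ((p IMPLIES q) AND (q OR p))) = NOT false = true
NOT (NOT (p OR q) OR (q IMPLIES ((p AND q) IMPLIES (p IMPLIES q)))) IMPLIES NOT NOT (((p IMPLIES q) IMPLIES (q AND p)) IMPLIES NOT ((p IMPLIES q) AND (q OR p))) = false IMPLIES true = true

true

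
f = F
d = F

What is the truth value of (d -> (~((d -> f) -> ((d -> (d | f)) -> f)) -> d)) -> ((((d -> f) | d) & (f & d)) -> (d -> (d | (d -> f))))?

d -> f = F -> F = T
d | f = F | F = F
d -> (d | f) = F -> F = T
(d -> (d | f)) -> f = T -> F = F
(d -> f) -> ((d -> (d | f)) -> f) = T -> F = F
~((d -> f) -> ((d -> (d | f)) -> f)) = ~F = T
~((d -> f) -> ((d -> (d | f)) -> f)) -> d = T -> F = F
d -> (~((d -> f) -> ((d -> (d | f)) -> f)) -> d) = F -> F = T
d -> f = F -> F = T
(d -> f) | d = T | F = T
f & d = F & F = F
((d -> f) | d) & (f & d) = T & F = F
d -> f = F -> F = T
d | (d -> f) = F | T = T
d -> (d | (d -> f)) = F -> T = T
(((d -> f) | d) & (f & d)) -> (d -> (d | (d -> f))) = F -> T = T
(d -> (~((d -> f) -> ((d -> (d | f)) -> f)) -> d)) -> ((((d -> f) | d) & (f & d)) -> (d -> (d | (d -> f)))) = T -> T = T

T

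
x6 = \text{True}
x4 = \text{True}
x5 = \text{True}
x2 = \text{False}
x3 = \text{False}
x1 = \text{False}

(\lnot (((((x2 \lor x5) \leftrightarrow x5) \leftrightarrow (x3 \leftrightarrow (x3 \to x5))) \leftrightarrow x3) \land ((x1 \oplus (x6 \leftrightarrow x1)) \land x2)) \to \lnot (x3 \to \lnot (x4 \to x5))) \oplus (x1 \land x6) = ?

\text{False}

Substituting x6=\text{True}, x4=\text{True}, x5=\text{True}, x2=\text{False}, x3=\text{False}, x1=\text{False}:
x2 \lor x5 = \text{False} \lor \text{True} = \text{True}
(x2 \lor x5) \leftrightarrow x5 = \text{True} \leftrightarrow \text{True} = \text{True}
x3 \to x5 = \text{False} \to \text{True} = \text{True}
x3 \leftrightarrow (x3 \to x5) = \text{False} \leftrightarrow \text{True} = \text{False}
((x2 \lor x5) \leftrightarrow x5) \leftrightarrow (x3 \leftrightarrow (x3 \to x5)) = \text{True} \leftrightarrow \text{False} = \text{False}
(((x2 \lor x5) \leftrightarrow x5) \leftrightarrow (x3 \leftrightarrow (x3 \to x5))) \leftrightarrow x3 = \text{False} \leftrightarrow \text{False} = \text{True}
x6 \leftrightarrow x1 = \text{True} \leftrightarrow \text{False} = \text{False}
x1 \oplus (x6 \leftrightarrow x1) = \text{False} \oplus \text{False} = \text{False}
(x1 \oplus (x6 \leftrightarrow x1)) \land x2 = \text{False} \land \text{False} = \text{False}
((((x2 \lor x5) \leftrightarrow x5) \leftrightarrow (x3 \leftrightarrow (x3 \to x5))) \leftrightarrow x3) \land ((x1 \oplus (x6 \leftrightarrow x1)) \land x2) = \text{True} \land \text{False} = \text{False}
\lnot (((((x2 \lor x5) \leftrightarrow x5) \leftrightarrow (x3 \leftrightarrow (x3 \to x5))) \leftrightarrow x3) \land ((x1 \oplus (x6 \leftrightarrow x1)) \land x2)) = \lnot \text{False} = \text{True}
x4 \to x5 = \text{True} \to \text{True} = \text{True}
\lnot (x4 \to x5) = \lnot \text{True} = \text{False}
x3 \to \lnot (x4 \to x5) = \text{False} \to \text{False} = \text{True}
\lnot (x3 \to \lnot (x4 \to x5)) = \lnot \text{True} = \text{False}
\lnot (((((x2 \lor x5) \leftrightarrow x5) \leftrightarrow (x3 \leftrightarrow (x3 \to x5))) \leftrightarrow x3) \land ((x1 \oplus (x6 \leftrightarrow x1)) \land x2)) \to \lnot (x3 \to \lnot (x4 \to x5)) = \text{True} \to \text{False} = \text{False}
x1 \land x6 = \text{False} \land \text{True} = \text{False}
(\lnot (((((x2 \lor x5) \leftrightarrow x5) \leftrightarrow (x3 \leftrightarrow (x3 \to x5))) \leftrightarrow x3) \land ((x1 \oplus (x6 \leftrightarrow x1)) \land x2)) \to \lnot (x3 \to \lnot (x4 \to x5))) \oplus (x1 \land x6) = \text{False} \oplus \text{False} = \text{False}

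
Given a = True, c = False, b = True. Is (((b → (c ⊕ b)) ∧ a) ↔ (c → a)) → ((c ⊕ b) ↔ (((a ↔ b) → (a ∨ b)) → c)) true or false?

c ⊕ b = False ⊕ True = True
b → (c ⊕ b) = True → True = True
(b → (c ⊕ b)) ∧ a = True ∧ True = True
c → a = False → True = True
((b → (c ⊕ b)) ∧ a) ↔ (c → a) = True ↔ True = True
c ⊕ b = False ⊕ True = True
a ↔ b = True ↔ True = True
a ∨ b = True ∨ True = True
(a ↔ b) → (a ∨ b) = True → True = True
((a ↔ b) → (a ∨ b)) → c = True → False = False
(c ⊕ b) ↔ (((a ↔ b) → (a ∨ b)) → c) = True ↔ False = False
(((b → (c ⊕ b)) ∧ a) ↔ (c → a)) → ((c ⊕ b) ↔ (((a ↔ b) → (a ∨ b)) → c)) = True → False = False

False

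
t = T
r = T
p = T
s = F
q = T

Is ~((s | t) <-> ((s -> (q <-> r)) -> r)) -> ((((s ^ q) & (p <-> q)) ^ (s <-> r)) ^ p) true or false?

s | t = F | T = T
q <-> r = T <-> T = T
s -> (q <-> r) = F -> T = T
(s -> (q <-> r)) -> r = T -> T = T
(s | t) <-> ((s -> (q <-> r)) -> r) = T <-> T = T
~((s | t) <-> ((s -> (q <-> r)) -> r)) = ~T = F
s ^ q = F ^ T = T
p <-> q = T <-> T = T
(s ^ q) & (p <-> q) = T & T = T
s <-> r = F <-> T = F
((s ^ q) & (p <-> q)) ^ (s <-> r) = T ^ F = T
(((s ^ q) & (p <-> q)) ^ (s <-> r)) ^ p = T ^ T = F
~((s | t) <-> ((s -> (q <-> r)) -> r)) -> ((((s ^ q) & (p <-> q)) ^ (s <-> r)) ^ p) = F -> F = T

T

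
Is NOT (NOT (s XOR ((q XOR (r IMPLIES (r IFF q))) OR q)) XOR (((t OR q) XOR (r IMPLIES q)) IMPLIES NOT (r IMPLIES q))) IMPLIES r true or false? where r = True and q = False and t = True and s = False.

True

r IFF q = True IFF False = False
r IMPLIES (r IFF q) = True IMPLIES False = False
q XOR (r IMPLIES (r IFF q)) = False XOR False = False
(q XOR (r IMPLIES (r IFF q))) OR q = False OR False = False
s XOR ((q XOR (r IMPLIES (r IFF q))) OR q) = False XOR False = False
NOT (s XOR ((q XOR (r IMPLIES (r IFF q))) OR q)) = NOT False = True
t OR q = True OR False = True
r IMPLIES q = True IMPLIES False = False
(t OR q) XOR (r IMPLIES q) = True XOR False = True
r IMPLIES q = True IMPLIES False = False
NOT (r IMPLIES q) = NOT False = True
((t OR q) XOR (r IMPLIES q)) IMPLIES NOT (r IMPLIES q) = True IMPLIES True = True
NOT (s XOR ((q XOR (r IMPLIES (r IFF q))) OR q)) XOR (((t OR q) XOR (r IMPLIES q)) IMPLIES NOT (r IMPLIES q)) = True XOR True = False
NOT (NOT (s XOR ((q XOR (r IMPLIES (r IFF q))) OR q)) XOR (((t OR q) XOR (r IMPLIES q)) IMPLIES NOT (r IMPLIES q))) = NOT False = True
NOT (NOT (s XOR ((q XOR (r IMPLIES (r IFF q))) OR q)) XOR (((t OR q) XOR (r IMPLIES q)) IMPLIES NOT (r IMPLIES q))) IMPLIES r = True IMPLIES True = True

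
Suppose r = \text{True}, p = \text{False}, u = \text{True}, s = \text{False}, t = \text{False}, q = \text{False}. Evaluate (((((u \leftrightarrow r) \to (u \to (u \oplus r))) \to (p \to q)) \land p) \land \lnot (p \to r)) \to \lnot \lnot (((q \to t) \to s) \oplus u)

u \leftrightarrow r = \text{True} \leftrightarrow \text{True} = \text{True}
u \oplus r = \text{True} \oplus \text{True} = \text{False}
u \to (u \oplus r) = \text{True} \to \text{False} = \text{False}
(u \leftrightarrow r) \to (u \to (u \oplus r)) = \text{True} \to \text{False} = \text{False}
p \to q = \text{False} \to \text{False} = \text{True}
((u \leftrightarrow r) \to (u \to (u \oplus r))) \to (p \to q) = \text{False} \to \text{True} = \text{True}
(((u \leftrightarrow r) \to (u \to (u \oplus r))) \to (p \to q)) \land p = \text{True} \land \text{False} = \text{False}
p \to r = \text{False} \to \text{True} = \text{True}
\lnot (p \to r) = \lnot \text{True} = \text{False}
((((u \leftrightarrow r) \to (u \to (u \oplus r))) \to (p \to q)) \land p) \land \lnot (p \to r) = \text{False} \land \text{False} = \text{False}
q \to t = \text{False} \to \text{False} = \text{True}
(q \to t) \to s = \text{True} \to \text{False} = \text{False}
((q \to t) \to s) \oplus u = \text{False} \oplus \text{True} = \text{True}
\lnot (((q \to t) \to s) \oplus u) = \lnot \text{True} = \text{False}
\lnot \lnot (((q \to t) \to s) \oplus u) = \lnot \text{False} = \text{True}
(((((u \leftrightarrow r) \to (u \to (u \oplus r))) \to (p \to q)) \land p) \land \lnot (p \to r)) \to \lnot \lnot (((q \to t) \to s) \oplus u) = \text{False} \to \text{True} = \text{True}

\text{True}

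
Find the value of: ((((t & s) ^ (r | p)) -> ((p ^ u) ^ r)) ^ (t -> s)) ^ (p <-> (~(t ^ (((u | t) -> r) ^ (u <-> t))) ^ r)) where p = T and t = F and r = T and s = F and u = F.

t & s = F & F = F
r | p = T | T = T
(t & s) ^ (r | p) = F ^ T = T
p ^ u = T ^ F = T
(p ^ u) ^ r = T ^ T = F
((t & s) ^ (r | p)) -> ((p ^ u) ^ r) = T -> F = F
t -> s = F -> F = T
(((t & s) ^ (r | p)) -> ((p ^ u) ^ r)) ^ (t -> s) = F ^ T = T
u | t = F | F = F
(u | t) -> r = F -> T = T
u <-> t = F <-> F = T
((u | t) -> r) ^ (u <-> t) = T ^ T = F
t ^ (((u | t) -> r) ^ (u <-> t)) = F ^ F = F
~(t ^ (((u | t) -> r) ^ (u <-> t))) = ~F = T
~(t ^ (((u | t) -> r) ^ (u <-> t))) ^ r = T ^ T = F
p <-> (~(t ^ (((u | t) -> r) ^ (u <-> t))) ^ r) = T <-> F = F
((((t & s) ^ (r | p)) -> ((p ^ u) ^ r)) ^ (t -> s)) ^ (p <-> (~(t ^ (((u | t) -> r) ^ (u <-> t))) ^ r)) = T ^ F = T

T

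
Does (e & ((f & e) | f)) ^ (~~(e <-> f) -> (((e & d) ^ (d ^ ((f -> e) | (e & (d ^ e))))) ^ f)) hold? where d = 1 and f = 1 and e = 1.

1

f & e = 1 & 1 = 1
(f & e) | f = 1 | 1 = 1
e & ((f & e) | f) = 1 & 1 = 1
e <-> f = 1 <-> 1 = 1
~(e <-> f) = ~1 = 0
~~(e <-> f) = ~0 = 1
e & d = 1 & 1 = 1
f -> e = 1 -> 1 = 1
d ^ e = 1 ^ 1 = 0
e & (d ^ e) = 1 & 0 = 0
(f -> e) | (e & (d ^ e)) = 1 | 0 = 1
d ^ ((f -> e) | (e & (d ^ e))) = 1 ^ 1 = 0
(e & d) ^ (d ^ ((f -> e) | (e & (d ^ e)))) = 1 ^ 0 = 1
((e & d) ^ (d ^ ((f -> e) | (e & (d ^ e))))) ^ f = 1 ^ 1 = 0
~~(e <-> f) -> (((e & d) ^ (d ^ ((f -> e) | (e & (d ^ e))))) ^ f) = 1 -> 0 = 0
(e & ((f & e) | f)) ^ (~~(e <-> f) -> (((e & d) ^ (d ^ ((f -> e) | (e & (d ^ e))))) ^ f)) = 1 ^ 0 = 1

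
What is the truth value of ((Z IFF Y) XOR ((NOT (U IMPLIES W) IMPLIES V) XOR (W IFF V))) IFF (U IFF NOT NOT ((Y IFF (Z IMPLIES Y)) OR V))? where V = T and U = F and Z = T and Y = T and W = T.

Z IFF Y = T IFF T = T
U IMPLIES W = F IMPLIES T = T
NOT (U IMPLIES W) = NOT T = F
NOT (U IMPLIES W) IMPLIES V = F IMPLIES T = T
W IFF V = T IFF T = T
(NOT (U IMPLIES W) IMPLIES V) XOR (W IFF V) = T XOR T = F
(Z IFF Y) XOR ((NOT (U IMPLIES W) IMPLIES V) XOR (W IFF V)) = T XOR F = T
Z IMPLIES Y = T IMPLIES T = T
Y IFF (Z IMPLIES Y) = T IFF T = T
(Y IFF (Z IMPLIES Y)) OR V = T OR T = T
NOT ((Y IFF (Z IMPLIES Y)) OR V) = NOT T = F
NOT NOT ((Y IFF (Z IMPLIES Y)) OR V) = NOT F = T
U IFF NOT NOT ((Y IFF (Z IMPLIES Y)) OR V) = F IFF T = F
((Z IFF Y) XOR ((NOT (U IMPLIES W) IMPLIES V) XOR (W IFF V))) IFF (U IFF NOT NOT ((Y IFF (Z IMPLIES Y)) OR V)) = T IFF F = F

F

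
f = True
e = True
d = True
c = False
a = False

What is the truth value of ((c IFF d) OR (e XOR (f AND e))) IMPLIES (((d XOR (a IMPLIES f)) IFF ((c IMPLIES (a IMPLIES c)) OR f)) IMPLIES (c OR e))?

c IFF d = False IFF True = False
f AND e = True AND True = True
e XOR (f AND e) = True XOR True = False
(c IFF d) OR (e XOR (f AND e)) = False OR False = False
a IMPLIES f = False IMPLIES True = True
d XOR (a IMPLIES f) = True XOR True = False
a IMPLIES c = False IMPLIES False = True
c IMPLIES (a IMPLIES c) = False IMPLIES True = True
(c IMPLIES (a IMPLIES c)) OR f = True OR True = True
(d XOR (a IMPLIES f)) IFF ((c IMPLIES (a IMPLIES c)) OR f) = False IFF True = False
c OR e = False OR True = True
((d XOR (a IMPLIES f)) IFF ((c IMPLIES (a IMPLIES c)) OR f)) IMPLIES (c OR e) = False IMPLIES True = True
((c IFF d) OR (e XOR (f AND e))) IMPLIES (((d XOR (a IMPLIES f)) IFF ((c IMPLIES (a IMPLIES c)) OR f)) IMPLIES (c OR e)) = False IMPLIES True = True

True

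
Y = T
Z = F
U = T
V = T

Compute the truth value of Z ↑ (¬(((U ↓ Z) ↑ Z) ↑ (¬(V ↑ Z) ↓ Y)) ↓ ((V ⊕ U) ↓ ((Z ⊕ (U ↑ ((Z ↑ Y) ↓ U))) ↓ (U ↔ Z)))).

U ↓ Z = T ↓ F = F
(U ↓ Z) ↑ Z = F ↑ F = T
V ↑ Z = T ↑ F = T
¬(V ↑ Z) = ¬T = F
¬(V ↑ Z) ↓ Y = F ↓ T = F
((U ↓ Z) ↑ Z) ↑ (¬(V ↑ Z) ↓ Y) = T ↑ F = T
¬(((U ↓ Z) ↑ Z) ↑ (¬(V ↑ Z) ↓ Y)) = ¬T = F
V ⊕ U = T ⊕ T = F
Z ↑ Y = F ↑ T = T
(Z ↑ Y) ↓ U = T ↓ T = F
U ↑ ((Z ↑ Y) ↓ U) = T ↑ F = T
Z ⊕ (U ↑ ((Z ↑ Y) ↓ U)) = F ⊕ T = T
U ↔ Z = T ↔ F = F
(Z ⊕ (U ↑ ((Z ↑ Y) ↓ U))) ↓ (U ↔ Z) = T ↓ F = F
(V ⊕ U) ↓ ((Z ⊕ (U ↑ ((Z ↑ Y) ↓ U))) ↓ (U ↔ Z)) = F ↓ F = T
¬(((U ↓ Z) ↑ Z) ↑ (¬(V ↑ Z) ↓ Y)) ↓ ((V ⊕ U) ↓ ((Z ⊕ (U ↑ ((Z ↑ Y) ↓ U))) ↓ (U ↔ Z))) = F ↓ T = F
Z ↑ (¬(((U ↓ Z) ↑ Z) ↑ (¬(V ↑ Z) ↓ Y)) ↓ ((V ⊕ U) ↓ ((Z ⊕ (U ↑ ((Z ↑ Y) ↓ U))) ↓ (U ↔ Z)))) = F ↑ F = T

T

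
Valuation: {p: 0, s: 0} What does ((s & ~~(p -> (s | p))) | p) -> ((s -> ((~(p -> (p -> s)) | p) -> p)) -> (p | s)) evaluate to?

1

Substituting p=0, s=0:
s | p = 0 | 0 = 0
p -> (s | p) = 0 -> 0 = 1
~(p -> (s | p)) = ~1 = 0
~~(p -> (s | p)) = ~0 = 1
s & ~~(p -> (s | p)) = 0 & 1 = 0
(s & ~~(p -> (s | p))) | p = 0 | 0 = 0
p -> s = 0 -> 0 = 1
p -> (p -> s) = 0 -> 1 = 1
~(p -> (p -> s)) = ~1 = 0
~(p -> (p -> s)) | p = 0 | 0 = 0
(~(p -> (p -> s)) | p) -> p = 0 -> 0 = 1
s -> ((~(p -> (p -> s)) | p) -> p) = 0 -> 1 = 1
p | s = 0 | 0 = 0
(s -> ((~(p -> (p -> s)) | p) -> p)) -> (p | s) = 1 -> 0 = 0
((s & ~~(p -> (s | p))) | p) -> ((s -> ((~(p -> (p -> s)) | p) -> p)) -> (p | s)) = 0 -> 0 = 1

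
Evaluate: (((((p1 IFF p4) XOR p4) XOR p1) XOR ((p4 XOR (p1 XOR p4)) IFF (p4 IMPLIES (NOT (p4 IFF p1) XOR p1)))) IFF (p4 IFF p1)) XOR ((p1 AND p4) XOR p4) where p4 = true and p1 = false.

Substituting p4=true, p1=false:
p1 IFF p4 = false IFF true = false
(p1 IFF p4) XOR p4 = false XOR true = true
((p1 IFF p4) XOR p4) XOR p1 = true XOR false = true
p1 XOR p4 = false XOR true = true
p4 XOR (p1 XOR p4) = true XOR true = false
p4 IFF p1 = true IFF false = false
NOT (p4 IFF p1) = NOT false = true
NOT (p4 IFF p1) XOR p1 = true XOR false = true
p4 IMPLIES (NOT (p4 IFF p1) XOR p1) = true IMPLIES true = true
(p4 XOR (p1 XOR p4)) IFF (p4 IMPLIES (NOT (p4 IFF p1) XOR p1)) = false IFF true = false
(((p1 IFF p4) XOR p4) XOR p1) XOR ((p4 XOR (p1 XOR p4)) IFF (p4 IMPLIES (NOT (p4 IFF p1) XOR p1))) = true XOR false = true
p4 IFF p1 = true IFF false = false
((((p1 IFF p4) XOR p4) XOR p1) XOR ((p4 XOR (p1 XOR p4)) IFF (p4 IMPLIES (NOT (p4 IFF p1) XOR p1)))) IFF (p4 IFF p1) = true IFF false = false
p1 AND p4 = false AND true = false
(p1 AND p4) XOR p4 = false XOR true = true
(((((p1 IFF p4) XOR p4) XOR p1) XOR ((p4 XOR (p1 XOR p4)) IFF (p4 IMPLIES (NOT (p4 IFF p1) XOR p1)))) IFF (p4 IFF p1)) XOR ((p1 AND p4) XOR p4) = false XOR true = true

true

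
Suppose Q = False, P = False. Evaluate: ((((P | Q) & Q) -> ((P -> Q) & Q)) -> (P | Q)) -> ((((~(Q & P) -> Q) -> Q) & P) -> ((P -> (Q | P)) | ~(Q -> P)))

True

P | Q = False | False = False
(P | Q) & Q = False & False = False
P -> Q = False -> False = True
(P -> Q) & Q = True & False = False
((P | Q) & Q) -> ((P -> Q) & Q) = False -> False = True
P | Q = False | False = False
(((P | Q) & Q) -> ((P -> Q) & Q)) -> (P | Q) = True -> False = False
Q & P = False & False = False
~(Q & P) = ~False = True
~(Q & P) -> Q = True -> False = False
(~(Q & P) -> Q) -> Q = False -> False = True
((~(Q & P) -> Q) -> Q) & P = True & False = False
Q | P = False | False = False
P -> (Q | P) = False -> False = True
Q -> P = False -> False = True
~(Q -> P) = ~True = False
(P -> (Q | P)) | ~(Q -> P) = True | False = True
(((~(Q & P) -> Q) -> Q) & P) -> ((P -> (Q | P)) | ~(Q -> P)) = False -> True = True
((((P | Q) & Q) -> ((P -> Q) & Q)) -> (P | Q)) -> ((((~(Q & P) -> Q) -> Q) & P) -> ((P -> (Q | P)) | ~(Q -> P))) = False -> True = True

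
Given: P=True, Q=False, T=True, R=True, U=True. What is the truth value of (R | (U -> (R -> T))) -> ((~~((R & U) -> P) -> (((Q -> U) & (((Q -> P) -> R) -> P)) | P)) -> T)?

R -> T = True -> True = True
U -> (R -> T) = True -> True = True
R | (U -> (R -> T)) = True | True = True
R & U = True & True = True
(R & U) -> P = True -> True = True
~((R & U) -> P) = ~True = False
~~((R & U) -> P) = ~False = True
Q -> U = False -> True = True
Q -> P = False -> True = True
(Q -> P) -> R = True -> True = True
((Q -> P) -> R) -> P = True -> True = True
(Q -> U) & (((Q -> P) -> R) -> P) = True & True = True
((Q -> U) & (((Q -> P) -> R) -> P)) | P = True | True = True
~~((R & U) -> P) -> (((Q -> U) & (((Q -> P) -> R) -> P)) | P) = True -> True = True
(~~((R & U) -> P) -> (((Q -> U) & (((Q -> P) -> R) -> P)) | P)) -> T = True -> True = True
(R | (U -> (R -> T))) -> ((~~((R & U) -> P) -> (((Q -> U) & (((Q -> P) -> R) -> P)) | P)) -> T) = True -> True = True

True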